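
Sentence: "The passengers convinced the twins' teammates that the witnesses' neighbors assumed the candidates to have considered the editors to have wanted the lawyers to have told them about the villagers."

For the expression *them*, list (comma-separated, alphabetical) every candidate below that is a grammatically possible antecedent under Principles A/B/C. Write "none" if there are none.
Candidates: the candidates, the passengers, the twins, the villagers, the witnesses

the candidates, the passengers, the twins, the witnesses

*them* is a pronoun; Principle B requires it to be free in its binding domain — the clause headed by 'told'.
— the candidates: subject of the clause headed by 'considered'; c-commands the pronoun but lies outside its binding domain — allowed.
— the passengers: subject of the matrix clause; c-commands the pronoun but lies outside its binding domain — allowed.
— the twins: possessor inside the object DP of the matrix clause; does not c-command the pronoun — Principle B does not apply; allowed.
— the villagers: second object of the clause headed by 'told'; is c-commanded by the pronoun; coreference would bind this R-expression — blocked (Principle C).
— the witnesses: possessor inside the subject DP of the clause headed by 'assumed'; does not c-command the pronoun — Principle B does not apply; allowed.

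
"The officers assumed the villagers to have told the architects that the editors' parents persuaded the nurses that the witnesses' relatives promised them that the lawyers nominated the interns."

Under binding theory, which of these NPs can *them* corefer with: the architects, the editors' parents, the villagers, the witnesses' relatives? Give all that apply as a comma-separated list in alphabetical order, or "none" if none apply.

the architects, the editors' parents, the villagers

*them* is a pronoun; Principle B requires it to be free in its binding domain — the clause headed by 'promised'.
— the architects: object of the clause headed by 'told'; c-commands the pronoun but lies outside its binding domain — allowed.
— the editors' parents: subject of the clause headed by 'persuaded'; c-commands the pronoun but lies outside its binding domain — allowed.
— the villagers: subject of the clause headed by 'told'; c-commands the pronoun but lies outside its binding domain — allowed.
— the witnesses' relatives: subject of the clause headed by 'promised'; c-commands the pronoun within its binding domain — blocked (Principle B).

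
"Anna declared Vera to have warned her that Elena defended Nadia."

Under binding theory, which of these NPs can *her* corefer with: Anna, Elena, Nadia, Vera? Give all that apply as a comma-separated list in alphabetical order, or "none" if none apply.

Anna

*her* is a pronoun; Principle B requires it to be free in its binding domain — the clause headed by 'warned'.
— Anna: subject of the matrix clause; c-commands the pronoun but lies outside its binding domain — allowed.
— Elena: subject of the clause headed by 'defended'; is c-commanded by the pronoun; coreference would bind this R-expression — blocked (Principle C).
— Nadia: object of the clause headed by 'defended'; is c-commanded by the pronoun; coreference would bind this R-expression — blocked (Principle C).
— Vera: subject of the clause headed by 'warned'; c-commands the pronoun within its binding domain — blocked (Principle B).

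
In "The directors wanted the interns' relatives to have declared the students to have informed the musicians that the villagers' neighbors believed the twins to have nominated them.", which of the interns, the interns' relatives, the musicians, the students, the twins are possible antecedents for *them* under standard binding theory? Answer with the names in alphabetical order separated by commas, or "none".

the interns, the interns' relatives, the musicians, the students

*them* is a pronoun; Principle B requires it to be free in its binding domain — the clause headed by 'nominated'.
— the interns: possessor inside the subject DP of the clause headed by 'declared'; does not c-command the pronoun — Principle B does not apply; allowed.
— the interns' relatives: subject of the clause headed by 'declared'; c-commands the pronoun but lies outside its binding domain — allowed.
— the musicians: object of the clause headed by 'informed'; c-commands the pronoun but lies outside its binding domain — allowed.
— the students: subject of the clause headed by 'informed'; c-commands the pronoun but lies outside its binding domain — allowed.
— the twins: subject of the clause headed by 'nominated'; c-commands the pronoun within its binding domain — blocked (Principle B).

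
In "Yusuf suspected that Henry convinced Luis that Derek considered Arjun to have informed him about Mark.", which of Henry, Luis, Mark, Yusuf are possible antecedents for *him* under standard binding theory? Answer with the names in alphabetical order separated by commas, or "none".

Henry, Luis, Yusuf

*him* is a pronoun; Principle B requires it to be free in its binding domain — the clause headed by 'informed'.
— Henry: subject of the clause headed by 'convinced'; c-commands the pronoun but lies outside its binding domain — allowed.
— Luis: object of the clause headed by 'convinced'; c-commands the pronoun but lies outside its binding domain — allowed.
— Mark: second object of the clause headed by 'informed'; is c-commanded by the pronoun; coreference would bind this R-expression — blocked (Principle C).
— Yusuf: subject of the matrix clause; c-commands the pronoun but lies outside its binding domain — allowed.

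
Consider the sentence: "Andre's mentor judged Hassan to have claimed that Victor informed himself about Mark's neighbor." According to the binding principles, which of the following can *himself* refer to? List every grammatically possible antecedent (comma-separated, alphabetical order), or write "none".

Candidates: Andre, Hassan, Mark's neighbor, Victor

*himself* is a reflexive; Principle A requires it to be bound within its binding domain — the clause headed by 'informed'.
— Andre: possessor inside the subject DP of the matrix clause; does not c-command the reflexive — cannot bind it (Principle A).
— Hassan: subject of the clause headed by 'claimed'; c-commands the reflexive but lies outside its binding domain — cannot bind it (Principle A).
— Mark's neighbor: second object of the clause headed by 'informed'; does not c-command the reflexive — cannot bind it (Principle A).
— Victor: subject of the clause headed by 'informed'; c-commands the reflexive within its binding domain — allowed (Principle A).

Victor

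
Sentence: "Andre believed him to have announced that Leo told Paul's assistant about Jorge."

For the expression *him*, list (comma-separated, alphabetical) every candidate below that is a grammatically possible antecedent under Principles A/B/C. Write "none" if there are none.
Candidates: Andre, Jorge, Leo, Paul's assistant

none

*him* is a pronoun; Principle B requires it to be free in its binding domain — the matrix clause.
— Andre: subject of the matrix clause; c-commands the pronoun within its binding domain — blocked (Principle B).
— Jorge: second object of the clause headed by 'told'; is c-commanded by the pronoun; coreference would bind this R-expression — blocked (Principle C).
— Leo: subject of the clause headed by 'told'; is c-commanded by the pronoun; coreference would bind this R-expression — blocked (Principle C).
— Paul's assistant: object of the clause headed by 'told'; is c-commanded by the pronoun; coreference would bind this R-expression — blocked (Principle C).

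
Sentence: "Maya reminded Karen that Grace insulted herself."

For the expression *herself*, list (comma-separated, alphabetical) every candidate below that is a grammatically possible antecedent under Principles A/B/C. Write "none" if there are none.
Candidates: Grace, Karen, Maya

*herself* is a reflexive; Principle A requires it to be bound within its binding domain — the clause headed by 'insulted'.
— Grace: subject of the clause headed by 'insulted'; c-commands the reflexive within its binding domain — allowed (Principle A).
— Karen: object of the matrix clause; c-commands the reflexive but lies outside its binding domain — cannot bind it (Principle A).
— Maya: subject of the matrix clause; c-commands the reflexive but lies outside its binding domain — cannot bind it (Principle A).

Grace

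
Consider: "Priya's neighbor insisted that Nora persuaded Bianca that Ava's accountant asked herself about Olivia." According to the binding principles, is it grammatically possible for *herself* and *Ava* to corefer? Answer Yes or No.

No

*herself* is a reflexive; Principle A requires it to be bound within its binding domain — the clause headed by 'asked'.
— Ava: possessor inside the subject DP of the clause headed by 'asked'; does not c-command the reflexive — cannot bind it (Principle A).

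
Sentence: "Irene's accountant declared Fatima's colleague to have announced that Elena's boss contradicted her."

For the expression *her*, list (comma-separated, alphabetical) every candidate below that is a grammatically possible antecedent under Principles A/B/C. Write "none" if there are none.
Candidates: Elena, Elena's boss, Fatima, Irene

Elena, Fatima, Irene

*her* is a pronoun; Principle B requires it to be free in its binding domain — the clause headed by 'contradicted'.
— Elena: possessor inside the subject DP of the clause headed by 'contradicted'; does not c-command the pronoun — Principle B does not apply; allowed.
— Elena's boss: subject of the clause headed by 'contradicted'; c-commands the pronoun within its binding domain — blocked (Principle B).
— Fatima: possessor inside the subject DP of the clause headed by 'announced'; does not c-command the pronoun — Principle B does not apply; allowed.
— Irene: possessor inside the subject DP of the matrix clause; does not c-command the pronoun — Principle B does not apply; allowed.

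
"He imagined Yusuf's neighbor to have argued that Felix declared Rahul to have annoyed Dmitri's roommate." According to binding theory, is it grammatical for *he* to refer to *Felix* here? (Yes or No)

No

*Felix* is an R-expression; Principle C requires it to be free (not bound by any c-commanding expression).
— he: subject of the matrix clause; the pronoun c-commands the R-expression — coreference blocked (Principle C).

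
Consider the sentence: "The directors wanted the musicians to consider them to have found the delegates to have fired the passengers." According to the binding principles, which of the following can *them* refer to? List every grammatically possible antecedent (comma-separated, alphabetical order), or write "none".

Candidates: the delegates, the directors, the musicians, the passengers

*them* is a pronoun; Principle B requires it to be free in its binding domain — the clause headed by 'consider'.
— the delegates: subject of the clause headed by 'fired'; is c-commanded by the pronoun; coreference would bind this R-expression — blocked (Principle C).
— the directors: subject of the matrix clause; c-commands the pronoun but lies outside its binding domain — allowed.
— the musicians: subject of the clause headed by 'consider'; c-commands the pronoun within its binding domain — blocked (Principle B).
— the passengers: object of the clause headed by 'fired'; is c-commanded by the pronoun; coreference would bind this R-expression — blocked (Principle C).

the directors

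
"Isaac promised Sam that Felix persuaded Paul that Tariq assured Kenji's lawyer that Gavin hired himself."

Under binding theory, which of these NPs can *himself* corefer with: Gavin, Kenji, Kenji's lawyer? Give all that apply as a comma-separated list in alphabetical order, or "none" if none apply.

Gavin

*himself* is a reflexive; Principle A requires it to be bound within its binding domain — the clause headed by 'hired'.
— Gavin: subject of the clause headed by 'hired'; c-commands the reflexive within its binding domain — allowed (Principle A).
— Kenji: possessor inside the object DP of the clause headed by 'assured'; does not c-command the reflexive — cannot bind it (Principle A).
— Kenji's lawyer: object of the clause headed by 'assured'; c-commands the reflexive but lies outside its binding domain — cannot bind it (Principle A).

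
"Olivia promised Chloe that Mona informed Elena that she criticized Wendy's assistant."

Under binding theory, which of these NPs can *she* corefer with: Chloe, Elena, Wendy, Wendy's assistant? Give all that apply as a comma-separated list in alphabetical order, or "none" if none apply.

Chloe, Elena

*she* is a pronoun; Principle B requires it to be free in its binding domain — the clause headed by 'criticized'.
— Chloe: object of the matrix clause; c-commands the pronoun but lies outside its binding domain — allowed.
— Elena: object of the clause headed by 'informed'; c-commands the pronoun but lies outside its binding domain — allowed.
— Wendy: possessor inside the object DP of the clause headed by 'criticized'; is c-commanded by the pronoun; coreference would bind this R-expression — blocked (Principle C).
— Wendy's assistant: object of the clause headed by 'criticized'; is c-commanded by the pronoun; coreference would bind this R-expression — blocked (Principle C).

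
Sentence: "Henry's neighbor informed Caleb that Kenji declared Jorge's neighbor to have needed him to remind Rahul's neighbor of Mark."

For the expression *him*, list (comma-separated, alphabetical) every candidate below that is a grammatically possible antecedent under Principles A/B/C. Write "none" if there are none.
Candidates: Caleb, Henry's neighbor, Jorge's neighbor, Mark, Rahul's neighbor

Caleb, Henry's neighbor

*him* is a pronoun; Principle B requires it to be free in its binding domain — the clause headed by 'needed'.
— Caleb: object of the matrix clause; c-commands the pronoun but lies outside its binding domain — allowed.
— Henry's neighbor: subject of the matrix clause; c-commands the pronoun but lies outside its binding domain — allowed.
— Jorge's neighbor: subject of the clause headed by 'needed'; c-commands the pronoun within its binding domain — blocked (Principle B).
— Mark: second object of the clause headed by 'remind'; is c-commanded by the pronoun; coreference would bind this R-expression — blocked (Principle C).
— Rahul's neighbor: object of the clause headed by 'remind'; is c-commanded by the pronoun; coreference would bind this R-expression — blocked (Principle C).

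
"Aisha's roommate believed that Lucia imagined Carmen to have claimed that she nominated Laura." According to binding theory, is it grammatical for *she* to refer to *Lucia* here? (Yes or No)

Yes

*Lucia* is an R-expression; Principle C requires it to be free (not bound by any c-commanding expression).
— she: subject of the clause headed by 'nominated'; the pronoun does not c-command the R-expression — coreference allowed.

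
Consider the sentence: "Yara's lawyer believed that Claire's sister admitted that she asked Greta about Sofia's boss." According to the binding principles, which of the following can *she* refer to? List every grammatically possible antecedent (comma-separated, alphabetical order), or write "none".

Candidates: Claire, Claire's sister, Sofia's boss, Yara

Claire, Claire's sister, Yara

*she* is a pronoun; Principle B requires it to be free in its binding domain — the clause headed by 'asked'.
— Claire: possessor inside the subject DP of the clause headed by 'admitted'; does not c-command the pronoun — Principle B does not apply; allowed.
— Claire's sister: subject of the clause headed by 'admitted'; c-commands the pronoun but lies outside its binding domain — allowed.
— Sofia's boss: second object of the clause headed by 'asked'; is c-commanded by the pronoun; coreference would bind this R-expression — blocked (Principle C).
— Yara: possessor inside the subject DP of the matrix clause; does not c-command the pronoun — Principle B does not apply; allowed.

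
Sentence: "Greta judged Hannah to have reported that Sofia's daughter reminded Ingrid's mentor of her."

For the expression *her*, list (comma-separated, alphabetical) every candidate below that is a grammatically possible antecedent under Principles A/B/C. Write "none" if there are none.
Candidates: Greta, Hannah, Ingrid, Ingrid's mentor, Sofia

*her* is a pronoun; Principle B requires it to be free in its binding domain — the clause headed by 'reminded'.
— Greta: subject of the matrix clause; c-commands the pronoun but lies outside its binding domain — allowed.
— Hannah: subject of the clause headed by 'reported'; c-commands the pronoun but lies outside its binding domain — allowed.
— Ingrid: possessor inside the object DP of the clause headed by 'reminded'; does not c-command the pronoun — Principle B does not apply; allowed.
— Ingrid's mentor: object of the clause headed by 'reminded'; c-commands the pronoun within its binding domain — blocked (Principle B).
— Sofia: possessor inside the subject DP of the clause headed by 'reminded'; does not c-command the pronoun — Principle B does not apply; allowed.

Greta, Hannah, Ingrid, Sofia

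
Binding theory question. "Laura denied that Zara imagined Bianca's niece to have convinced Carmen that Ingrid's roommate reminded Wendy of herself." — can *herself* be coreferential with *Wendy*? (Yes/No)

Yes

*herself* is a reflexive; Principle A requires it to be bound within its binding domain — the clause headed by 'reminded'.
— Wendy: object of the clause headed by 'reminded'; c-commands the reflexive within its binding domain — allowed (Principle A).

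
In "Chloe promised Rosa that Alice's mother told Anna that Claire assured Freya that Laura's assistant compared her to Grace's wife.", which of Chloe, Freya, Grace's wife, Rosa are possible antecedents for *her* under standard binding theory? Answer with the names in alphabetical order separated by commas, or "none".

Chloe, Freya, Rosa

*her* is a pronoun; Principle B requires it to be free in its binding domain — the clause headed by 'compared'.
— Chloe: subject of the matrix clause; c-commands the pronoun but lies outside its binding domain — allowed.
— Freya: object of the clause headed by 'assured'; c-commands the pronoun but lies outside its binding domain — allowed.
— Grace's wife: second object of the clause headed by 'compared'; is c-commanded by the pronoun; coreference would bind this R-expression — blocked (Principle C).
— Rosa: object of the matrix clause; c-commands the pronoun but lies outside its binding domain — allowed.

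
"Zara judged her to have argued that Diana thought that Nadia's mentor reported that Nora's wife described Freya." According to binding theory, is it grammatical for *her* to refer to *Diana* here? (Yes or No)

*Diana* is an R-expression; Principle C requires it to be free (not bound by any c-commanding expression).
— her: subject of the clause headed by 'argued'; the pronoun c-commands the R-expression — coreference blocked (Principle C).

No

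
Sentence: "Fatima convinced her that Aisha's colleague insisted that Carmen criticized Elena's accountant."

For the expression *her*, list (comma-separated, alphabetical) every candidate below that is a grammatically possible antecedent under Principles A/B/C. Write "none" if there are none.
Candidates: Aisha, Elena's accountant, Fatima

none

*her* is a pronoun; Principle B requires it to be free in its binding domain — the matrix clause.
— Aisha: possessor inside the subject DP of the clause headed by 'insisted'; is c-commanded by the pronoun; coreference would bind this R-expression — blocked (Principle C).
— Elena's accountant: object of the clause headed by 'criticized'; is c-commanded by the pronoun; coreference would bind this R-expression — blocked (Principle C).
— Fatima: subject of the matrix clause; c-commands the pronoun within its binding domain — blocked (Principle B).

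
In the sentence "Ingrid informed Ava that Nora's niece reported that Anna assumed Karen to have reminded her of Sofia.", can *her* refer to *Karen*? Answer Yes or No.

No

*her* is a pronoun; Principle B requires it to be free in its binding domain — the clause headed by 'reminded'.
— Karen: subject of the clause headed by 'reminded'; c-commands the pronoun within its binding domain — blocked (Principle B).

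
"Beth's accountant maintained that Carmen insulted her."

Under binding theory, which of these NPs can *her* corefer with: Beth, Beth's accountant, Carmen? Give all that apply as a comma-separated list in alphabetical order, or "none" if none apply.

Beth, Beth's accountant

*her* is a pronoun; Principle B requires it to be free in its binding domain — the clause headed by 'insulted'.
— Beth: possessor inside the subject DP of the matrix clause; does not c-command the pronoun — Principle B does not apply; allowed.
— Beth's accountant: subject of the matrix clause; c-commands the pronoun but lies outside its binding domain — allowed.
— Carmen: subject of the clause headed by 'insulted'; c-commands the pronoun within its binding domain — blocked (Principle B).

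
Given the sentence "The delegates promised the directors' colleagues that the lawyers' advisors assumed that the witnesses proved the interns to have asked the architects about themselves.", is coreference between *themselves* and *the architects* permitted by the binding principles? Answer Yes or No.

Yes

*themselves* is a reflexive; Principle A requires it to be bound within its binding domain — the clause headed by 'asked'.
— the architects: object of the clause headed by 'asked'; c-commands the reflexive within its binding domain — allowed (Principle A).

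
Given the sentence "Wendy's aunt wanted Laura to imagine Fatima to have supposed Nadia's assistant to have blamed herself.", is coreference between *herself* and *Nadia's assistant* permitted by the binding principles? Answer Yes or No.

*herself* is a reflexive; Principle A requires it to be bound within its binding domain — the clause headed by 'blamed'.
— Nadia's assistant: subject of the clause headed by 'blamed'; c-commands the reflexive within its binding domain — allowed (Principle A).

Yes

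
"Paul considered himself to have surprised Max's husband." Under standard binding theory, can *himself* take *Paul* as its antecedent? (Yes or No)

Yes

*himself* is a reflexive; Principle A requires it to be bound within its binding domain — the matrix clause.
— Paul: subject of the matrix clause; c-commands the reflexive within its binding domain — allowed (Principle A).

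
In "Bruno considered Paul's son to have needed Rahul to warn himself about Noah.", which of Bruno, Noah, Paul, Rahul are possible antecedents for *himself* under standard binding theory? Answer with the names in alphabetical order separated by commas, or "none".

Rahul

*himself* is a reflexive; Principle A requires it to be bound within its binding domain — the clause headed by 'warn'.
— Bruno: subject of the matrix clause; c-commands the reflexive but lies outside its binding domain — cannot bind it (Principle A).
— Noah: second object of the clause headed by 'warn'; does not c-command the reflexive — cannot bind it (Principle A).
— Paul: possessor inside the subject DP of the clause headed by 'needed'; does not c-command the reflexive — cannot bind it (Principle A).
— Rahul: subject of the clause headed by 'warn'; c-commands the reflexive within its binding domain — allowed (Principle A).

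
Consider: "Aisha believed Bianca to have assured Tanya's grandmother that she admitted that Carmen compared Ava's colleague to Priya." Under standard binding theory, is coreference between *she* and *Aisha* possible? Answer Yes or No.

Yes

*Aisha* is an R-expression; Principle C requires it to be free (not bound by any c-commanding expression).
— she: subject of the clause headed by 'admitted'; the pronoun does not c-command the R-expression — coreference allowed.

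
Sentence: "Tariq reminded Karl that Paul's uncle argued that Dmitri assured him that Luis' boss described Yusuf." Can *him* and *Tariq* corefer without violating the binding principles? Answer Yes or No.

Yes

*Tariq* is an R-expression; Principle C requires it to be free (not bound by any c-commanding expression).
— him: object of the clause headed by 'assured'; the pronoun does not c-command the R-expression — coreference allowed.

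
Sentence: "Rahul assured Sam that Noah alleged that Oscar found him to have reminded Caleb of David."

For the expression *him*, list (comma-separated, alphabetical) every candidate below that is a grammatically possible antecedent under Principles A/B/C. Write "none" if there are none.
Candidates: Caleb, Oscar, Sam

Sam

*him* is a pronoun; Principle B requires it to be free in its binding domain — the clause headed by 'found'.
— Caleb: object of the clause headed by 'reminded'; is c-commanded by the pronoun; coreference would bind this R-expression — blocked (Principle C).
— Oscar: subject of the clause headed by 'found'; c-commands the pronoun within its binding domain — blocked (Principle B).
— Sam: object of the matrix clause; c-commands the pronoun but lies outside its binding domain — allowed.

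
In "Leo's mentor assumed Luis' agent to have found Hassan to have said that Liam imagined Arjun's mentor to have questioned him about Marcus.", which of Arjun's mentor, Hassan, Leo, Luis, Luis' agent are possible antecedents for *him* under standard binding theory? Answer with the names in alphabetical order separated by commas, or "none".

*him* is a pronoun; Principle B requires it to be free in its binding domain — the clause headed by 'questioned'.
— Arjun's mentor: subject of the clause headed by 'questioned'; c-commands the pronoun within its binding domain — blocked (Principle B).
— Hassan: subject of the clause headed by 'said'; c-commands the pronoun but lies outside its binding domain — allowed.
— Leo: possessor inside the subject DP of the matrix clause; does not c-command the pronoun — Principle B does not apply; allowed.
— Luis: possessor inside the subject DP of the clause headed by 'found'; does not c-command the pronoun — Principle B does not apply; allowed.
— Luis' agent: subject of the clause headed by 'found'; c-commands the pronoun but lies outside its binding domain — allowed.

Hassan, Leo, Luis, Luis' agent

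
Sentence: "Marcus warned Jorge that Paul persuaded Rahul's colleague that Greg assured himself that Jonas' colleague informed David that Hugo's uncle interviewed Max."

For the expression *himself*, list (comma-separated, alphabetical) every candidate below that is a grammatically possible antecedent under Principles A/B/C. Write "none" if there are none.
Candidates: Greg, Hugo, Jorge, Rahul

*himself* is a reflexive; Principle A requires it to be bound within its binding domain — the clause headed by 'assured'.
— Greg: subject of the clause headed by 'assured'; c-commands the reflexive within its binding domain — allowed (Principle A).
— Hugo: possessor inside the subject DP of the clause headed by 'interviewed'; does not c-command the reflexive — cannot bind it (Principle A).
— Jorge: object of the matrix clause; c-commands the reflexive but lies outside its binding domain — cannot bind it (Principle A).
— Rahul: possessor inside the object DP of the clause headed by 'persuaded'; does not c-command the reflexive — cannot bind it (Principle A).

Greg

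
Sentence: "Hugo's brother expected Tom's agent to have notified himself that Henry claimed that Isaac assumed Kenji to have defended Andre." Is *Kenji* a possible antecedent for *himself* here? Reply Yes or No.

*himself* is a reflexive; Principle A requires it to be bound within its binding domain — the clause headed by 'notified'.
— Kenji: subject of the clause headed by 'defended'; does not c-command the reflexive — cannot bind it (Principle A).

No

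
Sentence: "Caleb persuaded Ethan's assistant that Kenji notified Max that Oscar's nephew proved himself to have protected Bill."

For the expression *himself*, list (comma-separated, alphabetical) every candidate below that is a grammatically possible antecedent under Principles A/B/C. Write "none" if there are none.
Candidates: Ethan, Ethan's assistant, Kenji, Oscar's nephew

*himself* is a reflexive; Principle A requires it to be bound within its binding domain — the clause headed by 'proved'.
— Ethan: possessor inside the object DP of the matrix clause; does not c-command the reflexive — cannot bind it (Principle A).
— Ethan's assistant: object of the matrix clause; c-commands the reflexive but lies outside its binding domain — cannot bind it (Principle A).
— Kenji: subject of the clause headed by 'notified'; c-commands the reflexive but lies outside its binding domain — cannot bind it (Principle A).
— Oscar's nephew: subject of the clause headed by 'proved'; c-commands the reflexive within its binding domain — allowed (Principle A).

Oscar's nephew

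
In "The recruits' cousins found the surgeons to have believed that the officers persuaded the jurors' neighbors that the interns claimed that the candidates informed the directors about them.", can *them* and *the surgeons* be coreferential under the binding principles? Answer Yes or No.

*the surgeons* is an R-expression; Principle C requires it to be free (not bound by any c-commanding expression).
— them: second object of the clause headed by 'informed'; the pronoun does not c-command the R-expression — coreference allowed.

Yes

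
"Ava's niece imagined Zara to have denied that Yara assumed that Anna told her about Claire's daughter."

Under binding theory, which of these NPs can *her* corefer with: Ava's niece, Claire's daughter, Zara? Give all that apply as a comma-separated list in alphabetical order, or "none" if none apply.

Ava's niece, Zara

*her* is a pronoun; Principle B requires it to be free in its binding domain — the clause headed by 'told'.
— Ava's niece: subject of the matrix clause; c-commands the pronoun but lies outside its binding domain — allowed.
— Claire's daughter: second object of the clause headed by 'told'; is c-commanded by the pronoun; coreference would bind this R-expression — blocked (Principle C).
— Zara: subject of the clause headed by 'denied'; c-commands the pronoun but lies outside its binding domain — allowed.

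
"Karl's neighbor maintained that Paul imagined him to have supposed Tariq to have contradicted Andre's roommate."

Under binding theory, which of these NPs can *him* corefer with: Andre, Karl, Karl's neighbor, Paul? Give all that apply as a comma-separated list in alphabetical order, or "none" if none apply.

Karl, Karl's neighbor

*him* is a pronoun; Principle B requires it to be free in its binding domain — the clause headed by 'imagined'.
— Andre: possessor inside the object DP of the clause headed by 'contradicted'; is c-commanded by the pronoun; coreference would bind this R-expression — blocked (Principle C).
— Karl: possessor inside the subject DP of the matrix clause; does not c-command the pronoun — Principle B does not apply; allowed.
— Karl's neighbor: subject of the matrix clause; c-commands the pronoun but lies outside its binding domain — allowed.
— Paul: subject of the clause headed by 'imagined'; c-commands the pronoun within its binding domain — blocked (Principle B).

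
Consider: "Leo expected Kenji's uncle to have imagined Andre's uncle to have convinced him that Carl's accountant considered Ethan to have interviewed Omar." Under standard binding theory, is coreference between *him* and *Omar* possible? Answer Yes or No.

*Omar* is an R-expression; Principle C requires it to be free (not bound by any c-commanding expression).
— him: object of the clause headed by 'convinced'; the pronoun c-commands the R-expression — coreference blocked (Principle C).

No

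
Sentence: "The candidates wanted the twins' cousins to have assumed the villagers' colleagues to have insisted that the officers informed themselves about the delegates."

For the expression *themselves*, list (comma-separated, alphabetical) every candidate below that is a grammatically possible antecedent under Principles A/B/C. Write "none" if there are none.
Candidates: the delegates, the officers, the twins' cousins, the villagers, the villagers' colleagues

*themselves* is a reflexive; Principle A requires it to be bound within its binding domain — the clause headed by 'informed'.
— the delegates: second object of the clause headed by 'informed'; does not c-command the reflexive — cannot bind it (Principle A).
— the officers: subject of the clause headed by 'informed'; c-commands the reflexive within its binding domain — allowed (Principle A).
— the twins' cousins: subject of the clause headed by 'assumed'; c-commands the reflexive but lies outside its binding domain — cannot bind it (Principle A).
— the villagers: possessor inside the subject DP of the clause headed by 'insisted'; does not c-command the reflexive — cannot bind it (Principle A).
— the villagers' colleagues: subject of the clause headed by 'insisted'; c-commands the reflexive but lies outside its binding domain — cannot bind it (Principle A).

the officers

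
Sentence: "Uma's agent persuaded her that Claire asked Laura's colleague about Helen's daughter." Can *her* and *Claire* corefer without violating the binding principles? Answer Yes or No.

No

*Claire* is an R-expression; Principle C requires it to be free (not bound by any c-commanding expression).
— her: object of the matrix clause; the pronoun c-commands the R-expression — coreference blocked (Principle C).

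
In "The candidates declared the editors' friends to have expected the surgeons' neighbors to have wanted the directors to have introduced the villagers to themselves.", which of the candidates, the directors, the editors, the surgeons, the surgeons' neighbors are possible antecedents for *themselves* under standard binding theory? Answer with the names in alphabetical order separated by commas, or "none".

the directors

*themselves* is a reflexive; Principle A requires it to be bound within its binding domain — the clause headed by 'introduced'.
— the candidates: subject of the matrix clause; c-commands the reflexive but lies outside its binding domain — cannot bind it (Principle A).
— the directors: subject of the clause headed by 'introduced'; c-commands the reflexive within its binding domain — allowed (Principle A).
— the editors: possessor inside the subject DP of the clause headed by 'expected'; does not c-command the reflexive — cannot bind it (Principle A).
— the surgeons: possessor inside the subject DP of the clause headed by 'wanted'; does not c-command the reflexive — cannot bind it (Principle A).
— the surgeons' neighbors: subject of the clause headed by 'wanted'; c-commands the reflexive but lies outside its binding domain — cannot bind it (Principle A).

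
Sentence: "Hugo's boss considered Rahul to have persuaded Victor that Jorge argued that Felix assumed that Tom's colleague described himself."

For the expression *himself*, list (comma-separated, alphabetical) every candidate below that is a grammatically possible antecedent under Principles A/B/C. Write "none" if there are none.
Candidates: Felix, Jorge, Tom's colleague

*himself* is a reflexive; Principle A requires it to be bound within its binding domain — the clause headed by 'described'.
— Felix: subject of the clause headed by 'assumed'; c-commands the reflexive but lies outside its binding domain — cannot bind it (Principle A).
— Jorge: subject of the clause headed by 'argued'; c-commands the reflexive but lies outside its binding domain — cannot bind it (Principle A).
— Tom's colleague: subject of the clause headed by 'described'; c-commands the reflexive within its binding domain — allowed (Principle A).

Tom's colleague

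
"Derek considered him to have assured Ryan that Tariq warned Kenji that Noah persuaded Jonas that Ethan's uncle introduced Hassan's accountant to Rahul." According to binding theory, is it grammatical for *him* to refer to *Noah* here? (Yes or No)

*Noah* is an R-expression; Principle C requires it to be free (not bound by any c-commanding expression).
— him: subject of the clause headed by 'assured'; the pronoun c-commands the R-expression — coreference blocked (Principle C).

No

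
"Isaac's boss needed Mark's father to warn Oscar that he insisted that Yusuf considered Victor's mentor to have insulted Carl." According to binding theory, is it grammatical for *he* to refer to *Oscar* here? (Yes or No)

*Oscar* is an R-expression; Principle C requires it to be free (not bound by any c-commanding expression).
— he: subject of the clause headed by 'insisted'; the pronoun does not c-command the R-expression — coreference allowed.

Yes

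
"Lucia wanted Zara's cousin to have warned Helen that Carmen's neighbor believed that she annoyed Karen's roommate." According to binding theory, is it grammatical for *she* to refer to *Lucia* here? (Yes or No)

*Lucia* is an R-expression; Principle C requires it to be free (not bound by any c-commanding expression).
— she: subject of the clause headed by 'annoyed'; the pronoun does not c-command the R-expression — coreference allowed.

Yes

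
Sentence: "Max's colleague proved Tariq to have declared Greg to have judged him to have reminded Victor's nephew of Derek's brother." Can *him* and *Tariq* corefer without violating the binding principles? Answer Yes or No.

Yes

*Tariq* is an R-expression; Principle C requires it to be free (not bound by any c-commanding expression).
— him: subject of the clause headed by 'reminded'; the pronoun does not c-command the R-expression — coreference allowed.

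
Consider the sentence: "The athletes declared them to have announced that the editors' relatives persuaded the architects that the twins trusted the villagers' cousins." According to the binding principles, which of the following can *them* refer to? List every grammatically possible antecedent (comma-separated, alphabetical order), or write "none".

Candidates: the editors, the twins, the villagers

none

*them* is a pronoun; Principle B requires it to be free in its binding domain — the matrix clause.
— the editors: possessor inside the subject DP of the clause headed by 'persuaded'; is c-commanded by the pronoun; coreference would bind this R-expression — blocked (Principle C).
— the twins: subject of the clause headed by 'trusted'; is c-commanded by the pronoun; coreference would bind this R-expression — blocked (Principle C).
— the villagers: possessor inside the object DP of the clause headed by 'trusted'; is c-commanded by the pronoun; coreference would bind this R-expression — blocked (Principle C).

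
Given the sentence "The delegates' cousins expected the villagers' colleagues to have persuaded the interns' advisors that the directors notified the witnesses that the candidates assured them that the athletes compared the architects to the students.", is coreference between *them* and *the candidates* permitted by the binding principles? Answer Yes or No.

No

*them* is a pronoun; Principle B requires it to be free in its binding domain — the clause headed by 'assured'.
— the candidates: subject of the clause headed by 'assured'; c-commands the pronoun within its binding domain — blocked (Principle B).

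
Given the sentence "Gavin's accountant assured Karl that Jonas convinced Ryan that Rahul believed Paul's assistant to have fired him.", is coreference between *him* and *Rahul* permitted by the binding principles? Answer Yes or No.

Yes

*him* is a pronoun; Principle B requires it to be free in its binding domain — the clause headed by 'fired'.
— Rahul: subject of the clause headed by 'believed'; c-commands the pronoun but lies outside its binding domain — allowed.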